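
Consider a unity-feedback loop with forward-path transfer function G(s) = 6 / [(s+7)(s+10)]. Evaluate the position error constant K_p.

3/35

System type = 0 (no poles at s=0).
K_p = lim_{s→0} G(s) = 6 / (7·10) = 3/35.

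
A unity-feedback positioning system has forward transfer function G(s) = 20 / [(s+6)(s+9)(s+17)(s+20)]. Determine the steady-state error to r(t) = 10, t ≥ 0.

9180/919

The open loop has no poles at the origin → type 0 system.
K_p = lim_{s→0} G(s) = 20 / (6·9·17·20) = 1/918.
e_ss = 10/(1 + K_p) = 10/(919/918) = 9180/919.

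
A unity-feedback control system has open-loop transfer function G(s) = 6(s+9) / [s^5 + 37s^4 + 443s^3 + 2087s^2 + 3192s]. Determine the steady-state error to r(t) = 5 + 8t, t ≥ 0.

Factoring s from the denominator leaves a polynomial with constant term 3192, so the system is type 1. Treating each term separately:
  • 5: tracked with zero error.
  • 8t: e_ss = 8/K_v with K_v=9/532 → 4256/9.
Total e_ss = 4256/9.

4256/9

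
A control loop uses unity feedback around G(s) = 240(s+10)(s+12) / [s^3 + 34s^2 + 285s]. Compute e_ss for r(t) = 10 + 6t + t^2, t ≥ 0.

infinity

Factoring s from the denominator leaves a polynomial with constant term 285, so the system is type 1. By superposition:
  • 10: tracked with zero error.
  • 6t: e_ss = 6/K_v with K_v=1920/19 → 19/320.
  • t^2: a type-1 system cannot track it, e_ss → ∞.
The unbounded component dominates.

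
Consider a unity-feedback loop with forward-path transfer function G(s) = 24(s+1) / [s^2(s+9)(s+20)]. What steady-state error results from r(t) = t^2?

15

The open loop has two poles at the origin → type 2 system.
K_a = lim_{s→0} s^2·G(s) = 24·1 / (9·20) = 2/15.
r(t) = t^2 gives R(s) = 2/s^3.
e_ss = 2/K_a = 2/(2/15) = 15.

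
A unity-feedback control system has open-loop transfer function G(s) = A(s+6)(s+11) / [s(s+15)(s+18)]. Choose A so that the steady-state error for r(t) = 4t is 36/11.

5

G(s) has one factor of s in the denominator, so the system is type 1.
K_v = lim_{s→0} s·G(s) = A·6·11 / (15·18) = (11/45)·A.
e_ss = 4/K_v = 36/11 ⇒ K_v = 11/9 ⇒ A = (11/9)/(11/45) = 5.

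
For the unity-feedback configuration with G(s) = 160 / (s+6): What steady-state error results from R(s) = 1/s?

3/83

G(s) has no factors of s in the denominator, so the system is type 0.
K_p = lim_{s→0} G(s) = 160 / (6) = 80/3.
e_ss = 1/(1 + K_p) = 1/(83/3) = 3/83.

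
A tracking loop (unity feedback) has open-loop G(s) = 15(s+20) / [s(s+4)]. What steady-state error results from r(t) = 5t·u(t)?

1/15

System type = 1 (one pole at s=0).
K_v = lim_{s→0} s·G(s) = 15·20 / (4) = 75.
e_ss = 5/K_v = 5/75 = 1/15.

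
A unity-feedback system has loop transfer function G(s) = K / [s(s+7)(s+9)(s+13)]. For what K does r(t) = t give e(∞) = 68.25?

System type = 1 (one pole at s=0).
K_v = lim_{s→0} s·G(s) = K / (7·9·13) = (1/819)·K.
e_ss = 1/K_v = 68.25 ⇒ K_v = 4/273 ⇒ K = (4/273)/(1/819) = 12.

12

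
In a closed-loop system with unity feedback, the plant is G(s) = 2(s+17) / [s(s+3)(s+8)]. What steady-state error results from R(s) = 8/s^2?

96/17

One free integrator in G(s): this is a type 1 system.
K_v = lim_{s→0} s·G(s) = 2·17 / (3·8) = 17/12.
e_ss = 8/K_v = 8/(17/12) = 96/17.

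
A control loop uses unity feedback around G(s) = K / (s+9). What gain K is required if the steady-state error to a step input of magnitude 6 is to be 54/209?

The open loop has no poles at the origin → type 0 system.
K_p = lim_{s→0} G(s) = K / (9) = (1/9)·K.
e_ss = 6/(1 + K_p) = 54/209 ⇒ 1 + (1/9)·K = 209/9 ⇒ K = 200.

200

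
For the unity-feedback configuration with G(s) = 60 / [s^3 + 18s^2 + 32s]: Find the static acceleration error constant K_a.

0

Lowest-order denominator term is 32s, so the open loop has 1 pole at the origin → type 1 system.
K_a = lim_{s→0} s^2·G(s) = 0 (the extra factor of s kills the finite limit).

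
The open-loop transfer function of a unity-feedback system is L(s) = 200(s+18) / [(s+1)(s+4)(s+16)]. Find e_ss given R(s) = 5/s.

System type = 0 (no poles at s=0).
K_p = lim_{s→0} L(s) = 200·18 / (1·4·16) = 56.25.
e_ss = 5/(1 + K_p) = 5/57.25 = 20/229.

20/229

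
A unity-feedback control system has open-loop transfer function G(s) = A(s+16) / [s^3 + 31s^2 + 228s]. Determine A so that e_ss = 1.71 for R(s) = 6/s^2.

Factoring s from the denominator leaves a polynomial with constant term 228, so the system is type 1.
K_v = lim_{s→0} s·G(s) = A·16 / 228 = (4/57)·A.
e_ss = 6/K_v = 1.71 ⇒ K_v = 200/57 ⇒ A = (200/57)/(4/57) = 50.

50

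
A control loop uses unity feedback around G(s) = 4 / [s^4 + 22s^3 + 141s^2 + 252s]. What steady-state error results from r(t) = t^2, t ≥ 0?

infinity

Lowest-order denominator term is 252s, so the open loop has 1 pole at the origin → type 1 system.
For a type-1 system K_a = 0, so e_ss to a parabolic input is unbounded.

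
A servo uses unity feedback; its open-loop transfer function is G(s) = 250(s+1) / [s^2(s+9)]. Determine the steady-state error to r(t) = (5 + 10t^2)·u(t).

System type = 2 (two poles at s=0). By superposition:
  • 5: tracked with zero error.
  • 10t^2: e_ss = 20/K_a with K_a=250/9 → 0.72.
Total e_ss = 0.72.

0.72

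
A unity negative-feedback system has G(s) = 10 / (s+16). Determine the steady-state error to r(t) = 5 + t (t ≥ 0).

infinity

No free integrators in G(s): this is a type 0 system. Taking each input component in turn:
  • 5: e_ss = 5/(1+K_p) with K_p=0.625 → 40/13.
  • t: a type-0 system cannot track it, e_ss → ∞.
The unbounded component dominates.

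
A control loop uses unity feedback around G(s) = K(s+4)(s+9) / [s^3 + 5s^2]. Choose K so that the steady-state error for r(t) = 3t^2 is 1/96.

80

Factoring s^2 from the denominator leaves a polynomial with constant term 5, so the system is type 2.
K_a = lim_{s→0} s^2·G(s) = K·4·9 / 5 = 7.2·K.
e_ss = 6/K_a = 1/96 ⇒ K_a = 576 ⇒ K = 576/7.2 = 80.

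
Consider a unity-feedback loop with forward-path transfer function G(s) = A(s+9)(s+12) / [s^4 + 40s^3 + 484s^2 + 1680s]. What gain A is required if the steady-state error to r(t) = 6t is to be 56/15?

Lowest-order denominator term is 1680s, so the open loop has 1 pole at the origin → type 1 system.
K_v = lim_{s→0} s·G(s) = A·9·12 / 1680 = (9/140)·A.
e_ss = 6/K_v = 56/15 ⇒ K_v = 45/28 ⇒ A = (45/28)/(9/140) = 25.

25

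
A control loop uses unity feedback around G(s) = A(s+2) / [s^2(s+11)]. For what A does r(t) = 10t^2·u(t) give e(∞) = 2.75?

40

System type = 2 (two poles at s=0).
K_a = lim_{s→0} s^2·G(s) = A·2 / (11) = (2/11)·A.
e_ss = 20/K_a = 2.75 ⇒ K_a = 80/11 ⇒ A = (80/11)/(2/11) = 40.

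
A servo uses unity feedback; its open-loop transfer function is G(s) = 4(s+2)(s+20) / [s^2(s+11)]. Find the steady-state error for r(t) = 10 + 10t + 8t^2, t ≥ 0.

G(s) has two factors of s in the denominator, so the system is type 2. Taking each input component in turn:
  • 10: tracked with zero error.
  • 10t: tracked with zero error.
  • 8t^2: e_ss = 16/K_a with K_a=160/11 → 1.1.
Total e_ss = 1.1.

1.1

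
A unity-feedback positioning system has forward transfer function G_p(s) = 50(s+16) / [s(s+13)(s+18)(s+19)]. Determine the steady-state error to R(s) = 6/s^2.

33.345

G_p(s) has one factor of s in the denominator, so the system is type 1.
K_v = lim_{s→0} s·G_p(s) = 50·16 / (13·18·19) = 400/2223.
e_ss = 6/K_v = 6/(400/2223) = 33.345.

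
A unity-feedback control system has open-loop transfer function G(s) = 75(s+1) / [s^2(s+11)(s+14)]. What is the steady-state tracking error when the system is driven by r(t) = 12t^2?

The open loop has two poles at the origin → type 2 system.
K_a = lim_{s→0} s^2·G(s) = 75·1 / (11·14) = 75/154.
r(t) = 12t^2 gives R(s) = 24/s^3.
e_ss = 24/K_a = 24/(75/154) = 49.28.

49.28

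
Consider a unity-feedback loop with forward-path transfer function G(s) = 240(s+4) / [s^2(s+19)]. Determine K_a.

960/19

G(s) has two factors of s in the denominator, so the system is type 2.
K_a = lim_{s→0} s^2·G(s) = 240·4 / (19) = 960/19.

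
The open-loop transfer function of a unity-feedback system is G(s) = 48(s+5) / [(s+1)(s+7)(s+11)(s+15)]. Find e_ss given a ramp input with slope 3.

G(s) has no factors of s in the denominator, so the system is type 0.
For a type-0 system K_v = 0, so e_ss to a ramp input is unbounded.

infinity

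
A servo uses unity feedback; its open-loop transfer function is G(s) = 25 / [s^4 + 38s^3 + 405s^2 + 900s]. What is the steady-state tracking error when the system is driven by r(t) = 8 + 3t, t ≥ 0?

Factoring s from the denominator leaves a polynomial with constant term 900, so the system is type 1. By superposition:
  • 8: tracked with zero error.
  • 3t: e_ss = 3/K_v with K_v=1/36 → 108.
Total e_ss = 108.

108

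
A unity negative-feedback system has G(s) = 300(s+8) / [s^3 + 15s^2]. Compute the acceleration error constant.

Factoring s^2 from the denominator leaves a polynomial with constant term 15, so the system is type 2.
K_a = lim_{s→0} s^2·G(s) = 300·8 / 15 = 160.

160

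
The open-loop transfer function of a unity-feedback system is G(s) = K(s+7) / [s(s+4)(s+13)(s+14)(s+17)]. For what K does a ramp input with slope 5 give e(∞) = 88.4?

The open loop has one pole at the origin → type 1 system.
K_v = lim_{s→0} s·G(s) = K·7 / (4·13·14·17) = (1/1768)·K.
e_ss = 5/K_v = 88.4 ⇒ K_v = 25/442 ⇒ K = (25/442)/(1/1768) = 100.

100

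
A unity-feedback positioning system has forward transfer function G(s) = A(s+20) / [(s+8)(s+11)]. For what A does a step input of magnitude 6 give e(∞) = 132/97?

15

G(s) has no factors of s in the denominator, so the system is type 0.
K_p = lim_{s→0} G(s) = A·20 / (8·11) = (5/22)·A.
e_ss = 6/(1 + K_p) = 132/97 ⇒ 1 + (5/22)·A = 97/22 ⇒ A = 15.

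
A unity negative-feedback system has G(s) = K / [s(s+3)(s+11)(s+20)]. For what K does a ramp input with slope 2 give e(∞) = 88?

The open loop has one pole at the origin → type 1 system.
K_v = lim_{s→0} s·G(s) = K / (3·11·20) = (1/660)·K.
e_ss = 2/K_v = 88 ⇒ K_v = 1/44 ⇒ K = (1/44)/(1/660) = 15.

15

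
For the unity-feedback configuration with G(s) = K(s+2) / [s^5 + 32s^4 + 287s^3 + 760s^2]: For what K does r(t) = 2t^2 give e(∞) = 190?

Lowest-order denominator term is 760s^2, so the open loop has 2 poles at the origin → type 2 system.
K_a = lim_{s→0} s^2·G(s) = K·2 / 760 = (1/380)·K.
e_ss = 4/K_a = 190 ⇒ K_a = 2/95 ⇒ K = (2/95)/(1/380) = 8.

8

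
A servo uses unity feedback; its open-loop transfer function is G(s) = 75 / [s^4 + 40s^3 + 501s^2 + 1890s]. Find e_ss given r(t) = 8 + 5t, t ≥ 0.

126

Lowest-order denominator term is 1890s, so the open loop has 1 pole at the origin → type 1 system. By superposition:
  • 8: tracked with zero error.
  • 5t: e_ss = 5/K_v with K_v=5/126 → 126.
Total e_ss = 126.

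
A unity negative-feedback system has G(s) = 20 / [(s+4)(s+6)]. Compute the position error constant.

System type = 0 (no poles at s=0).
K_p = lim_{s→0} G(s) = 20 / (4·6) = 5/6.

5/6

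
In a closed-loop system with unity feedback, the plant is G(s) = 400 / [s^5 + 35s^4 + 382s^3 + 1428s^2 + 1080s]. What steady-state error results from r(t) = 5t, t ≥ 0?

Lowest-order denominator term is 1080s, so the open loop has 1 pole at the origin → type 1 system.
K_v = lim_{s→0} s·G(s) = 400 / 1080 = 10/27.
e_ss = 5/K_v = 5/(10/27) = 13.5.

13.5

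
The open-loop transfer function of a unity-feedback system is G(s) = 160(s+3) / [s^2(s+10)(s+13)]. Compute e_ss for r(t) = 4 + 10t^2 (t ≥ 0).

G(s) has two factors of s in the denominator, so the system is type 2. Taking each input component in turn:
  • 4: tracked with zero error.
  • 10t^2: e_ss = 20/K_a with K_a=48/13 → 65/12.
Total e_ss = 65/12.

65/12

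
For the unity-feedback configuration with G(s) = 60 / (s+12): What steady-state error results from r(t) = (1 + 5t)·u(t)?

System type = 0 (no poles at s=0). Taking each input component in turn:
  • 1: e_ss = 1/(1+K_p) with K_p=5 → 1/6.
  • 5t: a type-0 system cannot track it, e_ss → ∞.
The unbounded component dominates.

infinity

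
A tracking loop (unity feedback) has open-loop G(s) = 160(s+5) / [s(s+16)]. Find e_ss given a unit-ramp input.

0.02

The open loop has one pole at the origin → type 1 system.
K_v = lim_{s→0} s·G(s) = 160·5 / (16) = 50.
e_ss = 1/K_v = 1/50 = 0.02.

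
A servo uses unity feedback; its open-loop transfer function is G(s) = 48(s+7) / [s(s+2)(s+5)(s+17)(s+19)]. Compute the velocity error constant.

The open loop has one pole at the origin → type 1 system.
K_v = lim_{s→0} s·G(s) = 48·7 / (2·5·17·19) = 168/1615.

168/1615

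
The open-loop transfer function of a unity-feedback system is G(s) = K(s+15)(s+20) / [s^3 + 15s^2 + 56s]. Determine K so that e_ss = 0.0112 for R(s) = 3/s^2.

50

The denominator has no term below 56s — 1 pole at s=0, type 1.
K_v = lim_{s→0} s·G(s) = K·15·20 / 56 = (75/14)·K.
e_ss = 3/K_v = 0.0112 ⇒ K_v = 1875/7 ⇒ K = (1875/7)/(75/14) = 50.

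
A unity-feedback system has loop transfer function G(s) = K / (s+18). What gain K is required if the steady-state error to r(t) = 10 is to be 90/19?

20

System type = 0 (no poles at s=0).
K_p = lim_{s→0} G(s) = K / (18) = (1/18)·K.
e_ss = 10/(1 + K_p) = 90/19 ⇒ 1 + (1/18)·K = 19/9 ⇒ K = 20.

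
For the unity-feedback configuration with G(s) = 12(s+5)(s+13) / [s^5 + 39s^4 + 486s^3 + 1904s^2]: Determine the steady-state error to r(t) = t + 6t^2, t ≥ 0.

Factoring s^2 from the denominator leaves a polynomial with constant term 1904, so the system is type 2. Taking each input component in turn:
  • t: tracked with zero error.
  • 6t^2: e_ss = 12/K_a with K_a=195/476 → 1904/65.
Total e_ss = 1904/65.

1904/65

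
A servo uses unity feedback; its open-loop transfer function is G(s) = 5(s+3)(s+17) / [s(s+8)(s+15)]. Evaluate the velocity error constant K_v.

2.125

The open loop has one pole at the origin → type 1 system.
K_v = lim_{s→0} s·G(s) = 5·3·17 / (8·15) = 2.125.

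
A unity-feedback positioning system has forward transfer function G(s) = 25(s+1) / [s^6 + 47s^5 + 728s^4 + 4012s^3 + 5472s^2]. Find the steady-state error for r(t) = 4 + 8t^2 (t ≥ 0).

Lowest-order denominator term is 5472s^2, so the open loop has 2 poles at the origin → type 2 system. Treating each term separately:
  • 4: tracked with zero error.
  • 8t^2: e_ss = 16/K_a with K_a=25/5472 → 3502.08.
Total e_ss = 3502.08.

3502.08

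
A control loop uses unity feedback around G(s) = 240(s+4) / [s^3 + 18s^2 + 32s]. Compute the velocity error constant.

30

The denominator has no term below 32s — 1 pole at s=0, type 1.
K_v = lim_{s→0} s·G(s) = 240·4 / 32 = 30.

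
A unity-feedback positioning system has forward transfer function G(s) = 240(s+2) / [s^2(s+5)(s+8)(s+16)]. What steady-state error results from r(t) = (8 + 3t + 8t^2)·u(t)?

64/3

System type = 2 (two poles at s=0). Treating each term separately:
  • 8: tracked with zero error.
  • 3t: tracked with zero error.
  • 8t^2: e_ss = 16/K_a with K_a=0.75 → 64/3.
Total e_ss = 64/3.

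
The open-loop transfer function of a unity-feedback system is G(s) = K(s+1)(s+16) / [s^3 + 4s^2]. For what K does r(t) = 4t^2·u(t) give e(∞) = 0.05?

40

The denominator has no term below 4s^2 — 2 poles at s=0, type 2.
K_a = lim_{s→0} s^2·G(s) = K·1·16 / 4 = 4·K.
e_ss = 8/K_a = 0.05 ⇒ K_a = 160 ⇒ K = 160/4 = 40.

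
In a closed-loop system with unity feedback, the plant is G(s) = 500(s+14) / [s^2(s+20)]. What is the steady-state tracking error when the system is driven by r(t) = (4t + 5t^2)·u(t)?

Two free integrators in G(s): this is a type 2 system. Taking each input component in turn:
  • 4t: tracked with zero error.
  • 5t^2: e_ss = 10/K_a with K_a=350 → 1/35.
Total e_ss = 1/35.

1/35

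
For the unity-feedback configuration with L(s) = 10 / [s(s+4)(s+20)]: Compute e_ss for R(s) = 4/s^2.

32

The open loop has one pole at the origin → type 1 system.
K_v = lim_{s→0} s·L(s) = 10 / (4·20) = 0.125.
e_ss = 4/K_v = 4/0.125 = 32.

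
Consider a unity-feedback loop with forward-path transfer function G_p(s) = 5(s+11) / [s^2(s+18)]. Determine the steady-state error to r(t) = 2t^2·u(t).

The open loop has two poles at the origin → type 2 system.
K_a = lim_{s→0} s^2·G_p(s) = 5·11 / (18) = 55/18.
r(t) = 2t^2 gives R(s) = 4/s^3.
e_ss = 4/K_a = 4/(55/18) = 72/55.

72/55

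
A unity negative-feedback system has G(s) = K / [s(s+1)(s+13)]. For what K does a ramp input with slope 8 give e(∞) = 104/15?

15

G(s) has one factor of s in the denominator, so the system is type 1.
K_v = lim_{s→0} s·G(s) = K / (1·13) = (1/13)·K.
e_ss = 8/K_v = 104/15 ⇒ K_v = 15/13 ⇒ K = (15/13)/(1/13) = 15.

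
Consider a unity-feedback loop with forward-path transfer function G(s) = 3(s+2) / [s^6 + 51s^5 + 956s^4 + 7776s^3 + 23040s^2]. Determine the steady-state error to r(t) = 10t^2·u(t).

The denominator has no term below 23040s^2 — 2 poles at s=0, type 2.
K_a = lim_{s→0} s^2·G(s) = 3·2 / 23040 = 1/3840.
r(t) = 10t^2 gives R(s) = 20/s^3.
e_ss = 20/K_a = 20/(1/3840) = 76800.

76800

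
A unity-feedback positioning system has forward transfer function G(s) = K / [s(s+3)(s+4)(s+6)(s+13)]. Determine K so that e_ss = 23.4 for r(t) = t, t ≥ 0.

40

The open loop has one pole at the origin → type 1 system.
K_v = lim_{s→0} s·G(s) = K / (3·4·6·13) = (1/936)·K.
e_ss = 1/K_v = 23.4 ⇒ K_v = 5/117 ⇒ K = (5/117)/(1/936) = 40.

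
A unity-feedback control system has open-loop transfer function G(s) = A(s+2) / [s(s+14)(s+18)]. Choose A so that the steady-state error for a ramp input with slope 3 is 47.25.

One free integrator in G(s): this is a type 1 system.
K_v = lim_{s→0} s·G(s) = A·2 / (14·18) = (1/126)·A.
e_ss = 3/K_v = 47.25 ⇒ K_v = 4/63 ⇒ A = (4/63)/(1/126) = 8.

8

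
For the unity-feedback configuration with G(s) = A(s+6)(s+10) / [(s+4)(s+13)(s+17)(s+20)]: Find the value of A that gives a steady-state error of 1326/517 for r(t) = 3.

50

The open loop has no poles at the origin → type 0 system.
K_p = lim_{s→0} G(s) = A·6·10 / (4·13·17·20) = (3/884)·A.
e_ss = 3/(1 + K_p) = 1326/517 ⇒ 1 + (3/884)·A = 517/442 ⇒ A = 50.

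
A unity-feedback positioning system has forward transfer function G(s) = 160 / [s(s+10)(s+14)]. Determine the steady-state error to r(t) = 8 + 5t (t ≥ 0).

One free integrator in G(s): this is a type 1 system. Treating each term separately:
  • 8: tracked with zero error.
  • 5t: e_ss = 5/K_v with K_v=8/7 → 4.375.
Total e_ss = 4.375.

4.375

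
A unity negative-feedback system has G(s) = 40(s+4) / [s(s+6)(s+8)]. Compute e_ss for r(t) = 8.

0

System type = 1 (one pole at s=0).
K_p = ∞ for a type-1 system; e_ss to a step is zero.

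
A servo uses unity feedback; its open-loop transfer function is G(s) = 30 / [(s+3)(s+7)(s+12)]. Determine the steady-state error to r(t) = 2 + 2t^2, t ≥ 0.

infinity

G(s) has no factors of s in the denominator, so the system is type 0. Taking each input component in turn:
  • 2: e_ss = 2/(1+K_p) with K_p=5/42 → 84/47.
  • 2t^2: a type-0 system cannot track it, e_ss → ∞.
The unbounded component dominates.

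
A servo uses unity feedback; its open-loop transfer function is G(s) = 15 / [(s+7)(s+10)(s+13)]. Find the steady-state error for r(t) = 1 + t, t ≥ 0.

The open loop has no poles at the origin → type 0 system. Treating each term separately:
  • 1: e_ss = 1/(1+K_p) with K_p=3/182 → 182/185.
  • t: a type-0 system cannot track it, e_ss → ∞.
The unbounded component dominates.

infinity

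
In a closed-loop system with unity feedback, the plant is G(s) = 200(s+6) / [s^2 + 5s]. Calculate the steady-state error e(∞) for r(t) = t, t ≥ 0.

1/240

Factoring s from the denominator leaves a polynomial with constant term 5, so the system is type 1.
K_v = lim_{s→0} s·G(s) = 200·6 / 5 = 240.
e_ss = 1/K_v = 1/240.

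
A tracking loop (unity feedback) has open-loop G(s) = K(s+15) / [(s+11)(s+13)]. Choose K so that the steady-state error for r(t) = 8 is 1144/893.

50

System type = 0 (no poles at s=0).
K_p = lim_{s→0} G(s) = K·15 / (11·13) = (15/143)·K.
e_ss = 8/(1 + K_p) = 1144/893 ⇒ 1 + (15/143)·K = 893/143 ⇒ K = 50.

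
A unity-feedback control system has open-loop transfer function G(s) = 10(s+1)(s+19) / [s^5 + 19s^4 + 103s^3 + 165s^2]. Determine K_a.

The denominator has no term below 165s^2 — 2 poles at s=0, type 2.
K_a = lim_{s→0} s^2·G(s) = 10·1·19 / 165 = 38/33.

38/33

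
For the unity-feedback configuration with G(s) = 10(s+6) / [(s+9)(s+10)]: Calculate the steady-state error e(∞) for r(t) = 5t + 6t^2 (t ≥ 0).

No free integrators in G(s): this is a type 0 system. Taking each input component in turn:
  • 5t: a type-0 system cannot track it, e_ss → ∞.
  • 6t^2: a type-0 system cannot track it, e_ss → ∞.
The unbounded component dominates.

infinity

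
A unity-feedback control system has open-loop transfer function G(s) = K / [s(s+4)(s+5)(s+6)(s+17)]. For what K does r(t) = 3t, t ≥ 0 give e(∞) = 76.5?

One free integrator in G(s): this is a type 1 system.
K_v = lim_{s→0} s·G(s) = K / (4·5·6·17) = (1/2040)·K.
e_ss = 3/K_v = 76.5 ⇒ K_v = 2/51 ⇒ K = (2/51)/(1/2040) = 80.

80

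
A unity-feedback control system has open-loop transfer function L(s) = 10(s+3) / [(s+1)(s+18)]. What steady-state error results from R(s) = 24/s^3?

infinity

System type = 0 (no poles at s=0).
K_a = lim_{s→0} s^2·L(s) = 0; the steady-state error to this parabolic input grows without bound.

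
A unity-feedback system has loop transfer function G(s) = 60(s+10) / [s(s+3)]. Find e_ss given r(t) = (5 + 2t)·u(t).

The open loop has one pole at the origin → type 1 system. Treating each term separately:
  • 5: tracked with zero error.
  • 2t: e_ss = 2/K_v with K_v=200 → 0.01.
Total e_ss = 0.01.

0.01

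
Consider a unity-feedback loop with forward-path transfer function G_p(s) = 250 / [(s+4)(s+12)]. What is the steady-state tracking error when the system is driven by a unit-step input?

The open loop has no poles at the origin → type 0 system.
K_p = lim_{s→0} G_p(s) = 250 / (4·12) = 125/24.
e_ss = 1/(1 + K_p) = 1/(149/24) = 24/149.

24/149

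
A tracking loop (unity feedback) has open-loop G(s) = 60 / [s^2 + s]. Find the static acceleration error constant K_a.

The denominator has no term below s — 1 pole at s=0, type 1.
K_a = lim_{s→0} s^2·G(s) = 0 (the extra factor of s kills the finite limit).

0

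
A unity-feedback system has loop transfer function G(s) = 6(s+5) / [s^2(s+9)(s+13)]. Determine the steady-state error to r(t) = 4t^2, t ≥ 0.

31.2

G(s) has two factors of s in the denominator, so the system is type 2.
K_a = lim_{s→0} s^2·G(s) = 6·5 / (9·13) = 10/39.
r(t) = 4t^2 gives R(s) = 8/s^3.
e_ss = 8/K_a = 8/(10/39) = 31.2.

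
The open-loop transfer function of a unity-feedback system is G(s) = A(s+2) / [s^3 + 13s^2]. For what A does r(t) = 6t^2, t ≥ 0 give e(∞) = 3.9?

20

The denominator has no term below 13s^2 — 2 poles at s=0, type 2.
K_a = lim_{s→0} s^2·G(s) = A·2 / 13 = (2/13)·A.
e_ss = 12/K_a = 3.9 ⇒ K_a = 40/13 ⇒ A = (40/13)/(2/13) = 20.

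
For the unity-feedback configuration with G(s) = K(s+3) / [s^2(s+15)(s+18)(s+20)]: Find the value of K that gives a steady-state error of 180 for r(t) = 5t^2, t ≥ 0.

G(s) has two factors of s in the denominator, so the system is type 2.
K_a = lim_{s→0} s^2·G(s) = K·3 / (15·18·20) = (1/1800)·K.
e_ss = 10/K_a = 180 ⇒ K_a = 1/18 ⇒ K = (1/18)/(1/1800) = 100.

100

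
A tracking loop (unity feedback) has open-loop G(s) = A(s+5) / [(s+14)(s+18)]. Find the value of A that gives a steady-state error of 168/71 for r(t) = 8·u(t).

120

G(s) has no factors of s in the denominator, so the system is type 0.
K_p = lim_{s→0} G(s) = A·5 / (14·18) = (5/252)·A.
e_ss = 8/(1 + K_p) = 168/71 ⇒ 1 + (5/252)·A = 71/21 ⇒ A = 120.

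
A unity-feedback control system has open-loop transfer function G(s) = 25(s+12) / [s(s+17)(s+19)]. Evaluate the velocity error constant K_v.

G(s) has one factor of s in the denominator, so the system is type 1.
K_v = lim_{s→0} s·G(s) = 25·12 / (17·19) = 300/323.

300/323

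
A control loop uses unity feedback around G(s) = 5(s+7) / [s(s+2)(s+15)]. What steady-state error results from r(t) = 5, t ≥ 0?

One free integrator in G(s): this is a type 1 system.
A type-1 system has K_p = ∞, so it tracks a step input with zero steady-state error.

0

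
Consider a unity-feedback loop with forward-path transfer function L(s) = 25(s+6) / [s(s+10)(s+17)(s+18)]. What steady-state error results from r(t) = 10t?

204

The open loop has one pole at the origin → type 1 system.
K_v = lim_{s→0} s·L(s) = 25·6 / (10·17·18) = 5/102.
e_ss = 10/K_v = 10/(5/102) = 204.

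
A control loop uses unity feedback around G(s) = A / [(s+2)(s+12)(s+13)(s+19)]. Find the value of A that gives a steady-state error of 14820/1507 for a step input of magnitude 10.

100

No free integrators in G(s): this is a type 0 system.
K_p = lim_{s→0} G(s) = A / (2·12·13·19) = (1/5928)·A.
e_ss = 10/(1 + K_p) = 14820/1507 ⇒ 1 + (1/5928)·A = 1507/1482 ⇒ A = 100.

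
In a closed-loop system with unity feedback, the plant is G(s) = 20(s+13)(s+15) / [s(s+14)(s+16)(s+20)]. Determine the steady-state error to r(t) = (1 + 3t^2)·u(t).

G(s) has one factor of s in the denominator, so the system is type 1. Taking each input component in turn:
  • 1: tracked with zero error.
  • 3t^2: a type-1 system cannot track it, e_ss → ∞.
The unbounded component dominates.

infinity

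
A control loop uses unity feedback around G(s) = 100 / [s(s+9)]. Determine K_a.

0

One free integrator in G(s): this is a type 1 system.
K_a = lim_{s→0} s^2·G(s) = 0 (the extra factor of s kills the finite limit).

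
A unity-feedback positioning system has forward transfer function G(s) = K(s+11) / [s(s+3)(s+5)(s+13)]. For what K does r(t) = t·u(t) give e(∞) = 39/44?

The open loop has one pole at the origin → type 1 system.
K_v = lim_{s→0} s·G(s) = K·11 / (3·5·13) = (11/195)·K.
e_ss = 1/K_v = 39/44 ⇒ K_v = 44/39 ⇒ K = (44/39)/(11/195) = 20.

20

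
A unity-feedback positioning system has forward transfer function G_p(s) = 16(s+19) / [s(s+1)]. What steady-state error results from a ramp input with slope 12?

One free integrator in G_p(s): this is a type 1 system.
K_v = lim_{s→0} s·G_p(s) = 16·19 / (1) = 304.
e_ss = 12/K_v = 12/304 = 3/76.

3/76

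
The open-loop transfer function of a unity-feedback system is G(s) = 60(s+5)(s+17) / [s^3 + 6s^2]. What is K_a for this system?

The denominator has no term below 6s^2 — 2 poles at s=0, type 2.
K_a = lim_{s→0} s^2·G(s) = 60·5·17 / 6 = 850.

850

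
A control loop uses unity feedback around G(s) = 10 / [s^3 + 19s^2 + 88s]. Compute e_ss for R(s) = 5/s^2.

Factoring s from the denominator leaves a polynomial with constant term 88, so the system is type 1.
K_v = lim_{s→0} s·G(s) = 10 / 88 = 5/44.
e_ss = 5/K_v = 5/(5/44) = 44.

44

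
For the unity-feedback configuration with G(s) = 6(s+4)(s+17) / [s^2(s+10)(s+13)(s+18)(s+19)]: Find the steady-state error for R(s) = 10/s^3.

18525/17

G(s) has two factors of s in the denominator, so the system is type 2.
K_a = lim_{s→0} s^2·G(s) = 6·4·17 / (10·13·18·19) = 34/3705.
r(t) = 5t^2 gives R(s) = 10/s^3.
e_ss = 10/K_a = 10/(34/3705) = 18525/17.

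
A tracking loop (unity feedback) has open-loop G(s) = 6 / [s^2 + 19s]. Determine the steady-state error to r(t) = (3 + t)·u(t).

The denominator has no term below 19s — 1 pole at s=0, type 1. Taking each input component in turn:
  • 3: tracked with zero error.
  • t: e_ss = 1/K_v with K_v=6/19 → 19/6.
Total e_ss = 19/6.

19/6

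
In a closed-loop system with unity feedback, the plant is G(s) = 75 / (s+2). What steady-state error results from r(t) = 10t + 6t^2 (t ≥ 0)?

No free integrators in G(s): this is a type 0 system. By superposition:
  • 10t: a type-0 system cannot track it, e_ss → ∞.
  • 6t^2: a type-0 system cannot track it, e_ss → ∞.
The unbounded component dominates.

infinity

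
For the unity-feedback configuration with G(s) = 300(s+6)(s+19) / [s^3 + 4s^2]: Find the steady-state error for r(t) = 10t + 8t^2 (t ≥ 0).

8/4275

Lowest-order denominator term is 4s^2, so the open loop has 2 poles at the origin → type 2 system. Taking each input component in turn:
  • 10t: tracked with zero error.
  • 8t^2: e_ss = 16/K_a with K_a=8550 → 8/4275.
Total e_ss = 8/4275.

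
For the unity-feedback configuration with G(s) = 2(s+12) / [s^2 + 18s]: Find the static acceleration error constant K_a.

0

Lowest-order denominator term is 18s, so the open loop has 1 pole at the origin → type 1 system.
K_a = lim_{s→0} s^2·G(s) = 0 (the extra factor of s kills the finite limit).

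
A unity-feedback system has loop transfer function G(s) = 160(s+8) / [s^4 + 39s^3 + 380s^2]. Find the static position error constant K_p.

K_p = lim_{s→0} G(s); with 2 poles at the origin the limit diverges, so K_p = ∞.

infinity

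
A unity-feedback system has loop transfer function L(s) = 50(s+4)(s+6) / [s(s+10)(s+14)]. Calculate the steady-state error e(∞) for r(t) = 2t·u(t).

7/30

The open loop has one pole at the origin → type 1 system.
K_v = lim_{s→0} s·L(s) = 50·4·6 / (10·14) = 60/7.
e_ss = 2/K_v = 2/(60/7) = 7/30.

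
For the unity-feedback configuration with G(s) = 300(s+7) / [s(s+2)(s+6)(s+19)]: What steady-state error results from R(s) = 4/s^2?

76/175

System type = 1 (one pole at s=0).
K_v = lim_{s→0} s·G(s) = 300·7 / (2·6·19) = 175/19.
e_ss = 4/K_v = 4/(175/19) = 76/175.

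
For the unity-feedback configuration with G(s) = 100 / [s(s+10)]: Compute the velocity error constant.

10

The open loop has one pole at the origin → type 1 system.
K_v = lim_{s→0} s·G(s) = 100 / (10) = 10.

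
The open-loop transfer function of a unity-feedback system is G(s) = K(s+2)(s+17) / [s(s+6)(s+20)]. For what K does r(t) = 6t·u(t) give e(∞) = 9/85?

200

One free integrator in G(s): this is a type 1 system.
K_v = lim_{s→0} s·G(s) = K·2·17 / (6·20) = (17/60)·K.
e_ss = 6/K_v = 9/85 ⇒ K_v = 170/3 ⇒ K = (170/3)/(17/60) = 200.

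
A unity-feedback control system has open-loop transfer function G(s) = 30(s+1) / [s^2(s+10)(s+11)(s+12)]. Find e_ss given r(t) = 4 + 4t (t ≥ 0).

0

G(s) has two factors of s in the denominator, so the system is type 2. Taking each input component in turn:
  • 4: tracked with zero error.
  • 4t: tracked with zero error.
Total e_ss = 0.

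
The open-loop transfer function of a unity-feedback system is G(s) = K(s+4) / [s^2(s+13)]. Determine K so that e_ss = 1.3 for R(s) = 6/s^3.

15

Two free integrators in G(s): this is a type 2 system.
K_a = lim_{s→0} s^2·G(s) = K·4 / (13) = (4/13)·K.
e_ss = 6/K_a = 1.3 ⇒ K_a = 60/13 ⇒ K = (60/13)/(4/13) = 15.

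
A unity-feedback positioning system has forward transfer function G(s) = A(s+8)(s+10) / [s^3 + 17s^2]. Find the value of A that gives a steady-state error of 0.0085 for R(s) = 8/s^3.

200

Lowest-order denominator term is 17s^2, so the open loop has 2 poles at the origin → type 2 system.
K_a = lim_{s→0} s^2·G(s) = A·8·10 / 17 = (80/17)·A.
e_ss = 8/K_a = 0.0085 ⇒ K_a = 16000/17 ⇒ A = (16000/17)/(80/17) = 200.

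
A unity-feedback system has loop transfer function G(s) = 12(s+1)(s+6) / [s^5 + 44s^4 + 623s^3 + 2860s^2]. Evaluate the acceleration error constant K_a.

18/715

Factoring s^2 from the denominator leaves a polynomial with constant term 2860, so the system is type 2.
K_a = lim_{s→0} s^2·G(s) = 12·1·6 / 2860 = 18/715.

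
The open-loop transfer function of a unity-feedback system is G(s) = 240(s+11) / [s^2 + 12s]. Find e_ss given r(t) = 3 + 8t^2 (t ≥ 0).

Factoring s from the denominator leaves a polynomial with constant term 12, so the system is type 1. Taking each input component in turn:
  • 3: tracked with zero error.
  • 8t^2: a type-1 system cannot track it, e_ss → ∞.
The unbounded component dominates.

infinity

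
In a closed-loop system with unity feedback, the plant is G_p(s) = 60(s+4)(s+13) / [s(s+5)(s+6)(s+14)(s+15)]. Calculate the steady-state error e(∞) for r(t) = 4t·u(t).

G_p(s) has one factor of s in the denominator, so the system is type 1.
K_v = lim_{s→0} s·G_p(s) = 60·4·13 / (5·6·14·15) = 52/105.
e_ss = 4/K_v = 4/(52/105) = 105/13.

105/13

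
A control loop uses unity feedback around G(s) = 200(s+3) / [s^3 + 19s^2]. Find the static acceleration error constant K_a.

The denominator has no term below 19s^2 — 2 poles at s=0, type 2.
K_a = lim_{s→0} s^2·G(s) = 200·3 / 19 = 600/19.

600/19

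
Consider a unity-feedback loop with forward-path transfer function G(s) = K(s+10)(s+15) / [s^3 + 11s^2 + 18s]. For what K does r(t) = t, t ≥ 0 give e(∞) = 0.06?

The denominator has no term below 18s — 1 pole at s=0, type 1.
K_v = lim_{s→0} s·G(s) = K·10·15 / 18 = (25/3)·K.
e_ss = 1/K_v = 0.06 ⇒ K_v = 50/3 ⇒ K = (50/3)/(25/3) = 2.

2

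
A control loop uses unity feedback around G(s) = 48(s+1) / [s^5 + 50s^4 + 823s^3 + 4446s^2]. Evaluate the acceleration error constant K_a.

8/741

Factoring s^2 from the denominator leaves a polynomial with constant term 4446, so the system is type 2.
K_a = lim_{s→0} s^2·G(s) = 48·1 / 4446 = 8/741.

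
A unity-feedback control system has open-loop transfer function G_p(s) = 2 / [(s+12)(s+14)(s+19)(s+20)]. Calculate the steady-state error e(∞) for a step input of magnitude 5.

No free integrators in G_p(s): this is a type 0 system.
K_p = lim_{s→0} G_p(s) = 2 / (12·14·19·20) = 1/31920.
e_ss = 5/(1 + K_p) = 5/(31921/31920) = 159600/31921.

159600/31921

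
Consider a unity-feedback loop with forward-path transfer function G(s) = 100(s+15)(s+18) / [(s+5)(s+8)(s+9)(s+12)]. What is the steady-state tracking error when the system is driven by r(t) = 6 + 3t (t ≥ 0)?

The open loop has no poles at the origin → type 0 system. Treating each term separately:
  • 6: e_ss = 6/(1+K_p) with K_p=6.25 → 24/29.
  • 3t: a type-0 system cannot track it, e_ss → ∞.
The unbounded component dominates.

infinity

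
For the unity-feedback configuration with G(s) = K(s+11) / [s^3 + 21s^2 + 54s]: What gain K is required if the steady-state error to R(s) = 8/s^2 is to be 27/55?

The denominator has no term below 54s — 1 pole at s=0, type 1.
K_v = lim_{s→0} s·G(s) = K·11 / 54 = (11/54)·K.
e_ss = 8/K_v = 27/55 ⇒ K_v = 440/27 ⇒ K = (440/27)/(11/54) = 80.

80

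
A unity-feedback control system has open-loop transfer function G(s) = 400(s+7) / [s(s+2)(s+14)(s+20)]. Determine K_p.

infinity

K_p = lim_{s→0} G(s); with 1 pole at the origin the limit diverges, so K_p = ∞.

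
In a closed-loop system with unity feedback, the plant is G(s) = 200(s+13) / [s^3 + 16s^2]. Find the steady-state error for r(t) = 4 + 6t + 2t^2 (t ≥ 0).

8/325

The denominator has no term below 16s^2 — 2 poles at s=0, type 2. By superposition:
  • 4: tracked with zero error.
  • 6t: tracked with zero error.
  • 2t^2: e_ss = 4/K_a with K_a=162.5 → 8/325.
Total e_ss = 8/325.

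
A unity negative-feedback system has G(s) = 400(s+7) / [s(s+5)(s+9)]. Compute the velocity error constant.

560/9

One free integrator in G(s): this is a type 1 system.
K_v = lim_{s→0} s·G(s) = 400·7 / (5·9) = 560/9.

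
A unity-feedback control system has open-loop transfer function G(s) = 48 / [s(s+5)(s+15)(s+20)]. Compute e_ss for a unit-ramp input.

One free integrator in G(s): this is a type 1 system.
K_v = lim_{s→0} s·G(s) = 48 / (5·15·20) = 0.032.
e_ss = 1/K_v = 1/0.032 = 31.25.

31.25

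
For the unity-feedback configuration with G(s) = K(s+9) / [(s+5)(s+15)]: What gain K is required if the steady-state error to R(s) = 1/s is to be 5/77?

120

The open loop has no poles at the origin → type 0 system.
K_p = lim_{s→0} G(s) = K·9 / (5·15) = 0.12·K.
e_ss = 1/(1 + K_p) = 5/77 ⇒ 1 + 0.12·K = 15.4 ⇒ K = 120.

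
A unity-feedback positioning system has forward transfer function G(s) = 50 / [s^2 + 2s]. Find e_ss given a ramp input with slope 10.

The denominator has no term below 2s — 1 pole at s=0, type 1.
K_v = lim_{s→0} s·G(s) = 50 / 2 = 25.
e_ss = 10/K_v = 10/25 = 0.4.

0.4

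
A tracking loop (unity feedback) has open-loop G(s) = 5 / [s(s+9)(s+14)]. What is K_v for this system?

System type = 1 (one pole at s=0).
K_v = lim_{s→0} s·G(s) = 5 / (9·14) = 5/126.

5/126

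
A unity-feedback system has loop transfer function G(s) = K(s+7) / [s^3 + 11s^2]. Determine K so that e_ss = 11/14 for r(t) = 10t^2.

40

Lowest-order denominator term is 11s^2, so the open loop has 2 poles at the origin → type 2 system.
K_a = lim_{s→0} s^2·G(s) = K·7 / 11 = (7/11)·K.
e_ss = 20/K_a = 11/14 ⇒ K_a = 280/11 ⇒ K = (280/11)/(7/11) = 40.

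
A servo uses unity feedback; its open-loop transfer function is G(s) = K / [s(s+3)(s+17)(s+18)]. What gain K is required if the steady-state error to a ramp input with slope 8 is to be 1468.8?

One free integrator in G(s): this is a type 1 system.
K_v = lim_{s→0} s·G(s) = K / (3·17·18) = (1/918)·K.
e_ss = 8/K_v = 1468.8 ⇒ K_v = 5/918 ⇒ K = (5/918)/(1/918) = 5.

5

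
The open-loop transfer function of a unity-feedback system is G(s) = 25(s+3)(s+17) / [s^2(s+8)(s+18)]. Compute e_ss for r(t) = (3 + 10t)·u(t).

0

System type = 2 (two poles at s=0). By superposition:
  • 3: tracked with zero error.
  • 10t: tracked with zero error.
Total e_ss = 0.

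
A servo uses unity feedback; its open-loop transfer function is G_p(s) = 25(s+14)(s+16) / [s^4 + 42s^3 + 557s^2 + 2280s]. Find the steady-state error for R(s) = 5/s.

0

The denominator has no term below 2280s — 1 pole at s=0, type 1.
K_p = ∞ for a type-1 system; e_ss to a step is zero.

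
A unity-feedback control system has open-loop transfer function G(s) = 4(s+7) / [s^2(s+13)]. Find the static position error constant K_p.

K_p = lim_{s→0} G(s); with 2 poles at the origin the limit diverges, so K_p = ∞.

infinity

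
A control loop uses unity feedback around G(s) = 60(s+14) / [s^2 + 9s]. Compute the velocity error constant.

Factoring s from the denominator leaves a polynomial with constant term 9, so the system is type 1.
K_v = lim_{s→0} s·G(s) = 60·14 / 9 = 280/3.

280/3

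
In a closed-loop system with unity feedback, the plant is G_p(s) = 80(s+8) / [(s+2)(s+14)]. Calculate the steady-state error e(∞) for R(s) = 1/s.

G_p(s) has no factors of s in the denominator, so the system is type 0.
K_p = lim_{s→0} G_p(s) = 80·8 / (2·14) = 160/7.
e_ss = 1/(1 + K_p) = 1/(167/7) = 7/167.

7/167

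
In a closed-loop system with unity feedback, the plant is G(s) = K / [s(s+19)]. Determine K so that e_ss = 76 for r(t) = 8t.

G(s) has one factor of s in the denominator, so the system is type 1.
K_v = lim_{s→0} s·G(s) = K / (19) = (1/19)·K.
e_ss = 8/K_v = 76 ⇒ K_v = 2/19 ⇒ K = (2/19)/(1/19) = 2.

2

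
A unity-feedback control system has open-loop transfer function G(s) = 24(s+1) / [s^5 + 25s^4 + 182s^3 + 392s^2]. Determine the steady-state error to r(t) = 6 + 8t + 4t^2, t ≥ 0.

Lowest-order denominator term is 392s^2, so the open loop has 2 poles at the origin → type 2 system. Taking each input component in turn:
  • 6: tracked with zero error.
  • 8t: tracked with zero error.
  • 4t^2: e_ss = 8/K_a with K_a=3/49 → 392/3.
Total e_ss = 392/3.

392/3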